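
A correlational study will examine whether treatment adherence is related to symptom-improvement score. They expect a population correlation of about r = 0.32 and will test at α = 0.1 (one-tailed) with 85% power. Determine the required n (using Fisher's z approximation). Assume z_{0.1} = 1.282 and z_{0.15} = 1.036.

Fisher's z: C = ½·ln((1+r)/(1−r)) = ½·ln(1.9412) = 0.3316.
n = ((z_{α} + z_β)/C)² + 3.
(1.282 + 1.036) / 0.3316 = 2.318 / 0.3316 = 6.990.
n = 6.990² + 3 = 48.86 + 3 = 51.9.
Round up.

n = 52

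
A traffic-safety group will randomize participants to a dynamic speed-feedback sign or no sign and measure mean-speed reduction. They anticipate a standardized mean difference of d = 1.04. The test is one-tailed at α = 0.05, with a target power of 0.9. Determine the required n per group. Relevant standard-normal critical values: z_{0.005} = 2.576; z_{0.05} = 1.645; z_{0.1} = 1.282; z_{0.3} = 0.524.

For two independent groups with equal n: n = 2·((z_{α} + z_β) / d)².
z_{α} + z_β = 1.645 + 1.282 = 2.927.
n = 2 × (2.927 / 1.04)² = 2 × 2.814² = 2 × 7.92 = 15.8.
Round up to the next whole participant.

n = 16 per group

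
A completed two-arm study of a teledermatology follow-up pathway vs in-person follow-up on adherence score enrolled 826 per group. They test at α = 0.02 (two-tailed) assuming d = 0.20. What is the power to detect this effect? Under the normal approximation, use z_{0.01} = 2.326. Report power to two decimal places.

power ≈ 0.96

For two equal groups, power = Φ(d·√(n/2) − z_{α/2}).
d·√(n/2) = 0.20 × √(826/2) = 0.20 × 20.322 = 4.064.
z_β = 4.064 − 2.326 = 1.738.
Power = Φ(1.738) = 0.959.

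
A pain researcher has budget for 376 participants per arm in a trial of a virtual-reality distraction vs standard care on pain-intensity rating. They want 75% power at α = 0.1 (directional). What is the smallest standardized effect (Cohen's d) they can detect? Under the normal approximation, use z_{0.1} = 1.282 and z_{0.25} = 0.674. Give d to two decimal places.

d_min ≈ 0.14

For two independent groups of n = 376 each: d_min = (z_{α} + z_β)·√(2/n).
z-sum = 1.282 + 0.674 = 1.956.
d_min = 1.956 × √(2/376) = 1.956 × 0.0729 = 0.143.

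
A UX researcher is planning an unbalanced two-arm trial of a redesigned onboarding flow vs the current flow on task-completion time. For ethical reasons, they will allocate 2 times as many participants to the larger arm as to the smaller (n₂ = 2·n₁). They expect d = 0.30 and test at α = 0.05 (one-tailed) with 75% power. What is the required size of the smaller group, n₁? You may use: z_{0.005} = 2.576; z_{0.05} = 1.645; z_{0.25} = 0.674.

n₁ = 90

With allocation ratio k = n₂/n₁ = 2, Var(x̄₁−x̄₂) = σ²(1/n₁ + 1/(k·n₁)) = σ²·(k+1)/(k·n₁).
So n₁ = (1 + 1/k)·((z_{α} + z_β)/d)² = 1.500 × (2.319/0.30)².
n₁ = 1.500 × 59.75 = 89.6.
Round up: n₁ = 90, giving n₂ = 2 × 90 = 180.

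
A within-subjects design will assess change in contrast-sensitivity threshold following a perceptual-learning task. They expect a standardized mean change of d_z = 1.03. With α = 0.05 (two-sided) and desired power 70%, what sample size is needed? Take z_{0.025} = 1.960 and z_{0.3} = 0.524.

For a paired (one-sample on differences) test: n = ((z_{α/2} + z_β) / d)².
z_{α/2} + z_β = 1.960 + 0.524 = 2.484.
n = (2.484 / 1.03)² = 2.412² = 5.82.
Round up.

n = 6 pairs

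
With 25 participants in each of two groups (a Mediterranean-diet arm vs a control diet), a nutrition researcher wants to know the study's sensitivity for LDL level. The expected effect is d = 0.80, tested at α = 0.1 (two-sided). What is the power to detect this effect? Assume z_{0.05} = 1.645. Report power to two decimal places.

For two equal groups, power = Φ(d·√(n/2) − z_{α/2}).
d·√(n/2) = 0.80 × √(25/2) = 0.80 × 3.536 = 2.828.
z_β = 2.828 − 1.645 = 1.183.
Power = Φ(1.183) = 0.882.

power ≈ 0.88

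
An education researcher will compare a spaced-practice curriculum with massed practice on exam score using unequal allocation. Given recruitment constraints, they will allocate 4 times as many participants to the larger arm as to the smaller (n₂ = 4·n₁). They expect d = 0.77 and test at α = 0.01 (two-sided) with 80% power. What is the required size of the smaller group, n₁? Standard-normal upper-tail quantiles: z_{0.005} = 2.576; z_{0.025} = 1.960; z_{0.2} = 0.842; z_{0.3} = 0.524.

n₁ = 25

With allocation ratio k = n₂/n₁ = 4, Var(x̄₁−x̄₂) = σ²(1/n₁ + 1/(k·n₁)) = σ²·(k+1)/(k·n₁).
So n₁ = (1 + 1/k)·((z_{α/2} + z_β)/d)² = 1.250 × (3.418/0.77)².
n₁ = 1.250 × 19.70 = 24.6.
Round up: n₁ = 25, giving n₂ = 4 × 25 = 100.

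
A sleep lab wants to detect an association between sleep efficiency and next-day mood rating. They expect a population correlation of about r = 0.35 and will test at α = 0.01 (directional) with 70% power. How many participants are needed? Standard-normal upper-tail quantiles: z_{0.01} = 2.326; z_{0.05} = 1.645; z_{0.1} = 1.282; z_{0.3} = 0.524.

Fisher's z: C = ½·ln((1+r)/(1−r)) = ½·ln(2.0769) = 0.3654.
n = ((z_{α} + z_β)/C)² + 3.
(2.326 + 0.524) / 0.3654 = 2.850 / 0.3654 = 7.800.
n = 7.800² + 3 = 60.83 + 3 = 63.8.
Round up.

n = 64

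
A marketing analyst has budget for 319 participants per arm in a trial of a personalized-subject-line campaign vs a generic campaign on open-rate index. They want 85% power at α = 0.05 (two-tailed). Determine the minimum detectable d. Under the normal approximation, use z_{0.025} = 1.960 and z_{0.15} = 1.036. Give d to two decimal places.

d_min ≈ 0.24

For two independent groups of n = 319 each: d_min = (z_{α/2} + z_β)·√(2/n).
z-sum = 1.960 + 1.036 = 2.996.
d_min = 2.996 × √(2/319) = 2.996 × 0.0792 = 0.237.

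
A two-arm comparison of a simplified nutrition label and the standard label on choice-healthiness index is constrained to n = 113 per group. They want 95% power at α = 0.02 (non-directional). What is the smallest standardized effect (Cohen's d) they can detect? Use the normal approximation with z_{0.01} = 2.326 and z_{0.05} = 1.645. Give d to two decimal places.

d_min ≈ 0.53

For two independent groups of n = 113 each: d_min = (z_{α/2} + z_β)·√(2/n).
z-sum = 2.326 + 1.645 = 3.971.
d_min = 3.971 × √(2/113) = 3.971 × 0.1330 = 0.528.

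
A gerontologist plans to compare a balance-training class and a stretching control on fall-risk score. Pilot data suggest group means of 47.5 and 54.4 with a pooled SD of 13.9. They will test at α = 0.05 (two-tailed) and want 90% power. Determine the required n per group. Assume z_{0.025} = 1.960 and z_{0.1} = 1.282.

Cohen's d = |M₁ − M₂| / SD_pooled = |47.5 − 54.4| / 13.9 = 6.9 / 13.9 = 0.496.
For two independent groups with equal n: n = 2·((z_{α/2} + z_β) / d)².
z_{α/2} + z_β = 1.960 + 1.282 = 3.242.
n = 2 × (3.242 / 0.496)² = 2 × 6.536² = 2 × 42.72 = 85.4.
Round up to the next whole participant.

n = 86 per group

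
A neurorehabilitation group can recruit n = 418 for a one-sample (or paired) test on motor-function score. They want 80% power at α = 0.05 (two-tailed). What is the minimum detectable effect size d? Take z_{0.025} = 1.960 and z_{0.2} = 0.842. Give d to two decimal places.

For a single sample (or paired design) of n = 418: d_min = (z_{α/2} + z_β)/√n.
z-sum = 1.960 + 0.842 = 2.802.
d_min = 2.802 / √418 = 2.802 / 20.445 = 0.137.

d_min ≈ 0.14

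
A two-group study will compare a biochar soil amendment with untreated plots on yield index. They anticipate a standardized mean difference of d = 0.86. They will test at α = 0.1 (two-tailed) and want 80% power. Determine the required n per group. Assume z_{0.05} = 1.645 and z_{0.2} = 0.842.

n = 17 per group

For two independent groups with equal n: n = 2·((z_{α/2} + z_β) / d)².
z_{α/2} + z_β = 1.645 + 0.842 = 2.487.
n = 2 × (2.487 / 0.86)² = 2 × 2.892² = 2 × 8.36 = 16.7.
Round up to the next whole participant.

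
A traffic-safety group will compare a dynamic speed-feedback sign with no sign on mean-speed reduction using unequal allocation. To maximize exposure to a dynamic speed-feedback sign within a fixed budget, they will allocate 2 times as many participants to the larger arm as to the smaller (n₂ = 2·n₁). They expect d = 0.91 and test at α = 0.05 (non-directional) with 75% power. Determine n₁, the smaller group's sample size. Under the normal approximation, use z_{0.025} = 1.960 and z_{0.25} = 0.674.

With allocation ratio k = n₂/n₁ = 2, Var(x̄₁−x̄₂) = σ²(1/n₁ + 1/(k·n₁)) = σ²·(k+1)/(k·n₁).
So n₁ = (1 + 1/k)·((z_{α/2} + z_β)/d)² = 1.500 × (2.634/0.91)².
n₁ = 1.500 × 8.38 = 12.6.
Round up: n₁ = 13, giving n₂ = 2 × 13 = 26.

n₁ = 13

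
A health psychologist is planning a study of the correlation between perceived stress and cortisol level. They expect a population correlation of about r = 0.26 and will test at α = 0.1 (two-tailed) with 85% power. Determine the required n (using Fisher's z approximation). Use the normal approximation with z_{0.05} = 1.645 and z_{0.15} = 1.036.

Fisher's z: C = ½·ln((1+r)/(1−r)) = ½·ln(1.7027) = 0.2661.
n = ((z_{α/2} + z_β)/C)² + 3.
(1.645 + 1.036) / 0.2661 = 2.681 / 0.2661 = 10.075.
n = 10.075² + 3 = 101.51 + 3 = 104.5.
Round up.

n = 105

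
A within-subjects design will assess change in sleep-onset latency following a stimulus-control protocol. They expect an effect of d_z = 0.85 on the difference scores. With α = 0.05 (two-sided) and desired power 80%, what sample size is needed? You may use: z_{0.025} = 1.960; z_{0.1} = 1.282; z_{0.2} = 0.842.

n = 11 pairs

For a paired (one-sample on differences) test: n = ((z_{α/2} + z_β) / d)².
z_{α/2} + z_β = 1.960 + 0.842 = 2.802.
n = (2.802 / 0.85)² = 3.296² = 10.87.
Round up.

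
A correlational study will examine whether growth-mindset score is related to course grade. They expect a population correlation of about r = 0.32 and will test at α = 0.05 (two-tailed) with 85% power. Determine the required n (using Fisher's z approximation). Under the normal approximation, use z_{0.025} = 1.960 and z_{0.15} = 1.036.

Fisher's z: C = ½·ln((1+r)/(1−r)) = ½·ln(1.9412) = 0.3316.
n = ((z_{α/2} + z_β)/C)² + 3.
(1.960 + 1.036) / 0.3316 = 2.996 / 0.3316 = 9.035.
n = 9.035² + 3 = 81.63 + 3 = 84.6.
Round up.

n = 85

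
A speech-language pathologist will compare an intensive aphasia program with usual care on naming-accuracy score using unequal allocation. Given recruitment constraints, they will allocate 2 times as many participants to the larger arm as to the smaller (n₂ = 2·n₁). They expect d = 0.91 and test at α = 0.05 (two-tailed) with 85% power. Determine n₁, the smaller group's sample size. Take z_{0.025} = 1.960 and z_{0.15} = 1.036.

n₁ = 17

With allocation ratio k = n₂/n₁ = 2, Var(x̄₁−x̄₂) = σ²(1/n₁ + 1/(k·n₁)) = σ²·(k+1)/(k·n₁).
So n₁ = (1 + 1/k)·((z_{α/2} + z_β)/d)² = 1.500 × (2.996/0.91)².
n₁ = 1.500 × 10.84 = 16.3.
Round up: n₁ = 17, giving n₂ = 2 × 17 = 34.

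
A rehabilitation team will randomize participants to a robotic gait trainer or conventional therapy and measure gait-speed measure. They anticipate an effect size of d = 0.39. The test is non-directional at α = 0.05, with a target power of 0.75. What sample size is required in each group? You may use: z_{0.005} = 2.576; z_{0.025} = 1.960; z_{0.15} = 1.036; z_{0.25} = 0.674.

n = 92 per group

For two independent groups with equal n: n = 2·((z_{α/2} + z_β) / d)².
z_{α/2} + z_β = 1.960 + 0.674 = 2.634.
n = 2 × (2.634 / 0.39)² = 2 × 6.754² = 2 × 45.61 = 91.2.
Round up to the next whole participant.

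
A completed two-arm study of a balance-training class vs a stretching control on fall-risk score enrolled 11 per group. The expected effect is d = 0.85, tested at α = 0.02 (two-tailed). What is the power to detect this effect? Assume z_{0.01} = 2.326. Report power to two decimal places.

For two equal groups, power = Φ(d·√(n/2) − z_{α/2}).
d·√(n/2) = 0.85 × √(11/2) = 0.85 × 2.345 = 1.993.
z_β = 1.993 − 2.326 = -0.333.
Power = Φ(-0.333) = 0.370.

power ≈ 0.37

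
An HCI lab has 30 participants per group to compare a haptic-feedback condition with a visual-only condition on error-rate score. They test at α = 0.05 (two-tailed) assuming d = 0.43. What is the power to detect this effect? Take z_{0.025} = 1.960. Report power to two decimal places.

For two equal groups, power = Φ(d·√(n/2) − z_{α/2}).
d·√(n/2) = 0.43 × √(30/2) = 0.43 × 3.873 = 1.665.
z_β = 1.665 − 1.960 = -0.295.
Power = Φ(-0.295) = 0.384.

power ≈ 0.38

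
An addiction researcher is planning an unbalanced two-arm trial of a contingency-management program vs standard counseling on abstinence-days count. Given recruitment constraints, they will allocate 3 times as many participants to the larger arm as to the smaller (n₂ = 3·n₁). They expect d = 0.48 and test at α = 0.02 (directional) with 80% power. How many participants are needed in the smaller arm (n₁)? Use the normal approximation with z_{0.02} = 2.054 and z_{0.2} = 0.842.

With allocation ratio k = n₂/n₁ = 3, Var(x̄₁−x̄₂) = σ²(1/n₁ + 1/(k·n₁)) = σ²·(k+1)/(k·n₁).
So n₁ = (1 + 1/k)·((z_{α} + z_β)/d)² = 1.333 × (2.896/0.48)².
n₁ = 1.333 × 36.40 = 48.5.
Round up: n₁ = 49, giving n₂ = 3 × 49 = 147.

n₁ = 49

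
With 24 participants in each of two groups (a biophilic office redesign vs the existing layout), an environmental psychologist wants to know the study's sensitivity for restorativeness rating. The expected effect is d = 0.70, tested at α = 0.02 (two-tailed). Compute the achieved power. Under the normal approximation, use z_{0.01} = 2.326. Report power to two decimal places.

For two equal groups, power = Φ(d·√(n/2) − z_{α/2}).
d·√(n/2) = 0.70 × √(24/2) = 0.70 × 3.464 = 2.425.
z_β = 2.425 − 2.326 = 0.099.
Power = Φ(0.099) = 0.539.

power ≈ 0.54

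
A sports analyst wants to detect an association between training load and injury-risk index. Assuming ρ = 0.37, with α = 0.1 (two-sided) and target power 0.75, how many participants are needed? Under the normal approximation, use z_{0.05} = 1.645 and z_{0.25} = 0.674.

n = 39

Fisher's z: C = ½·ln((1+r)/(1−r)) = ½·ln(2.1746) = 0.3884.
n = ((z_{α/2} + z_β)/C)² + 3.
(1.645 + 0.674) / 0.3884 = 2.319 / 0.3884 = 5.971.
n = 5.971² + 3 = 35.65 + 3 = 38.6.
Round up.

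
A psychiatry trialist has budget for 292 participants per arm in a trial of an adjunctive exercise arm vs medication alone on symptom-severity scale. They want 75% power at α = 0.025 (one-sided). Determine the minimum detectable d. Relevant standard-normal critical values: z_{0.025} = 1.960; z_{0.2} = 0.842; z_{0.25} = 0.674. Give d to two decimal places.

For two independent groups of n = 292 each: d_min = (z_{α} + z_β)·√(2/n).
z-sum = 1.960 + 0.674 = 2.634.
d_min = 2.634 × √(2/292) = 2.634 × 0.0828 = 0.218.

d_min ≈ 0.22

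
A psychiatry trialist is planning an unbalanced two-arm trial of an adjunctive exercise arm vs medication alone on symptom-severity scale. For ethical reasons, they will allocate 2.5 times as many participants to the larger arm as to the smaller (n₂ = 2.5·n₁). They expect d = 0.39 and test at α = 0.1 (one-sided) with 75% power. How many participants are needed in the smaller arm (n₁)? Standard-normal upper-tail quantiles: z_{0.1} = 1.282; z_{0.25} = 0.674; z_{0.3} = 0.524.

With allocation ratio k = n₂/n₁ = 2.5, Var(x̄₁−x̄₂) = σ²(1/n₁ + 1/(k·n₁)) = σ²·(k+1)/(k·n₁).
So n₁ = (1 + 1/k)·((z_{α} + z_β)/d)² = 1.400 × (1.956/0.39)².
n₁ = 1.400 × 25.15 = 35.2.
Round up: n₁ = 36, giving n₂ = 2.5 × 36 = 90.

n₁ = 36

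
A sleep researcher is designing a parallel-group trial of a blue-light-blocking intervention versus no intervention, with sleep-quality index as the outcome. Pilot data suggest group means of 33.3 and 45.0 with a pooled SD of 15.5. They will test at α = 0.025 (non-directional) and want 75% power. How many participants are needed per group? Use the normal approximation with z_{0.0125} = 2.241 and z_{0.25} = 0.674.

n = 30 per group

Cohen's d = |M₁ − M₂| / SD_pooled = |33.3 − 45.0| / 15.5 = 11.7 / 15.5 = 0.755.
For two independent groups with equal n: n = 2·((z_{α/2} + z_β) / d)².
z_{α/2} + z_β = 2.241 + 0.674 = 2.915.
n = 2 × (2.915 / 0.755)² = 2 × 3.861² = 2 × 14.91 = 29.8.
Round up to the next whole participant.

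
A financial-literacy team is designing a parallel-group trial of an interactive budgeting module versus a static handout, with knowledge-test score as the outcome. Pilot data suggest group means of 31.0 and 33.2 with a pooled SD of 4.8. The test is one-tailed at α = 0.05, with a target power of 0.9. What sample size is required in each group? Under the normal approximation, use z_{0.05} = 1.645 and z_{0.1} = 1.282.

Cohen's d = |M₁ − M₂| / SD_pooled = |31.0 − 33.2| / 4.8 = 2.2 / 4.8 = 0.458.
For two independent groups with equal n: n = 2·((z_{α} + z_β) / d)².
z_{α} + z_β = 1.645 + 1.282 = 2.927.
n = 2 × (2.927 / 0.458)² = 2 × 6.391² = 2 × 40.84 = 81.7.
Round up to the next whole participant.

n = 82 per group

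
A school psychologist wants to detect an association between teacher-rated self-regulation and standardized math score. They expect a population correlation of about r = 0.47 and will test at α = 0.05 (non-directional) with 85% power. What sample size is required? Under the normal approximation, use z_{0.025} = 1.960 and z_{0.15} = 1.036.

n = 38

Fisher's z: C = ½·ln((1+r)/(1−r)) = ½·ln(2.7736) = 0.5101.
n = ((z_{α/2} + z_β)/C)² + 3.
(1.960 + 1.036) / 0.5101 = 2.996 / 0.5101 = 5.873.
n = 5.873² + 3 = 34.50 + 3 = 37.5.
Round up.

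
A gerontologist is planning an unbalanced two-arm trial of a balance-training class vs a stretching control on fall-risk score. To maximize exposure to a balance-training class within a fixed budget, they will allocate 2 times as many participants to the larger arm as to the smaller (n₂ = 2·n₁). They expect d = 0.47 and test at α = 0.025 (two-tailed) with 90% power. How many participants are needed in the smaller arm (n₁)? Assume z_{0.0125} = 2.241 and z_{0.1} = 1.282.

n₁ = 85

With allocation ratio k = n₂/n₁ = 2, Var(x̄₁−x̄₂) = σ²(1/n₁ + 1/(k·n₁)) = σ²·(k+1)/(k·n₁).
So n₁ = (1 + 1/k)·((z_{α/2} + z_β)/d)² = 1.500 × (3.523/0.47)².
n₁ = 1.500 × 56.19 = 84.3.
Round up: n₁ = 85, giving n₂ = 2 × 85 = 170.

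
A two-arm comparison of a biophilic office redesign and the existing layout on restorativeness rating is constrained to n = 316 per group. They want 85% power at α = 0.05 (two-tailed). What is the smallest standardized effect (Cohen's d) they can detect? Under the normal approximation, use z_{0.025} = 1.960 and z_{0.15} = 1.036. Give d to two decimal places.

d_min ≈ 0.24

For two independent groups of n = 316 each: d_min = (z_{α/2} + z_β)·√(2/n).
z-sum = 1.960 + 1.036 = 2.996.
d_min = 2.996 × √(2/316) = 2.996 × 0.0796 = 0.238.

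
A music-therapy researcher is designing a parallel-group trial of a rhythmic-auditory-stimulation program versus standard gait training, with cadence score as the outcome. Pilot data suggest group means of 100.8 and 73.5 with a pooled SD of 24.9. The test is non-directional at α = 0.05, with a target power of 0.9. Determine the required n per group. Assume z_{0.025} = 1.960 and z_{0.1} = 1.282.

n = 18 per group

Cohen's d = |M₁ − M₂| / SD_pooled = |100.8 − 73.5| / 24.9 = 27.3 / 24.9 = 1.096.
For two independent groups with equal n: n = 2·((z_{α/2} + z_β) / d)².
z_{α/2} + z_β = 1.960 + 1.282 = 3.242.
n = 2 × (3.242 / 1.096)² = 2 × 2.958² = 2 × 8.75 = 17.5.
Round up to the next whole participant.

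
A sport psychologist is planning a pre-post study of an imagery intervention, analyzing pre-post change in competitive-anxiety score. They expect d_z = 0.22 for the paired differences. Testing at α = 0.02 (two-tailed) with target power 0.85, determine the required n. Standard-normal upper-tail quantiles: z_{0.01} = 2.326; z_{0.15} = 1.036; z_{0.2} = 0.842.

For a paired (one-sample on differences) test: n = ((z_{α/2} + z_β) / d)².
z_{α/2} + z_β = 2.326 + 1.036 = 3.362.
n = (3.362 / 0.22)² = 15.282² = 233.53.
Round up.

n = 234 pairs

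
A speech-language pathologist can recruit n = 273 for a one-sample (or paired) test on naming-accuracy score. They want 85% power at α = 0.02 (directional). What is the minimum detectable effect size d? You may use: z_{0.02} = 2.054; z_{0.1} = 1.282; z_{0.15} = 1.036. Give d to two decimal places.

For a single sample (or paired design) of n = 273: d_min = (z_{α} + z_β)/√n.
z-sum = 2.054 + 1.036 = 3.090.
d_min = 3.090 / √273 = 3.090 / 16.523 = 0.187.

d_min ≈ 0.19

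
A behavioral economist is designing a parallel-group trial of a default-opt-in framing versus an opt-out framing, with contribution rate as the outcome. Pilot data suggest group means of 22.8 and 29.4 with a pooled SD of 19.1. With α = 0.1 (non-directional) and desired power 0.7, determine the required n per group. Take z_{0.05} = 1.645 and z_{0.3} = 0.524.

n = 79 per group

Cohen's d = |M₁ − M₂| / SD_pooled = |22.8 − 29.4| / 19.1 = 6.6 / 19.1 = 0.346.
For two independent groups with equal n: n = 2·((z_{α/2} + z_β) / d)².
z_{α/2} + z_β = 1.645 + 0.524 = 2.169.
n = 2 × (2.169 / 0.346)² = 2 × 6.269² = 2 × 39.30 = 78.6.
Round up to the next whole participant.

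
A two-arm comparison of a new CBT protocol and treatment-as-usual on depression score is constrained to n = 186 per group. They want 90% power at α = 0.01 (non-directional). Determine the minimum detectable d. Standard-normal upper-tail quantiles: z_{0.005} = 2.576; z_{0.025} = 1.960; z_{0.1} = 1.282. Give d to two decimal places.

For two independent groups of n = 186 each: d_min = (z_{α/2} + z_β)·√(2/n).
z-sum = 2.576 + 1.282 = 3.858.
d_min = 3.858 × √(2/186) = 3.858 × 0.1037 = 0.400.

d_min ≈ 0.40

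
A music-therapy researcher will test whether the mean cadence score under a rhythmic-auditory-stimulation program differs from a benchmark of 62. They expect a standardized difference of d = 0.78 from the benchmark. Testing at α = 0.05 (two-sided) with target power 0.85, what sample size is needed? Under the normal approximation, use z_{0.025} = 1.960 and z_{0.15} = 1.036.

n = 15

For a one-sample test: n = ((z_{α/2} + z_β) / d)².
z_{α/2} + z_β = 1.960 + 1.036 = 2.996.
n = (2.996 / 0.78)² = 3.841² = 14.75.
Round up.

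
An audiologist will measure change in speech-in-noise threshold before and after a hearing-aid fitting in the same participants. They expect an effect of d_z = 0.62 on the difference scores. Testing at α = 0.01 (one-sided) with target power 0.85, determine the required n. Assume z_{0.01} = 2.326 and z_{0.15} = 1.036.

For a paired (one-sample on differences) test: n = ((z_{α} + z_β) / d)².
z_{α} + z_β = 2.326 + 1.036 = 3.362.
n = (3.362 / 0.62)² = 5.423² = 29.40.
Round up.

n = 30 pairs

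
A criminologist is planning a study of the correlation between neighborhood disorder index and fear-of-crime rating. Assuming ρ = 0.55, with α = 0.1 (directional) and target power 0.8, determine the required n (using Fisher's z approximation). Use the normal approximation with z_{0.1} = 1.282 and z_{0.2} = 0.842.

Fisher's z: C = ½·ln((1+r)/(1−r)) = ½·ln(3.4444) = 0.6184.
n = ((z_{α} + z_β)/C)² + 3.
(1.282 + 0.842) / 0.6184 = 2.124 / 0.6184 = 3.435.
n = 3.435² + 3 = 11.80 + 3 = 14.8.
Round up.

n = 15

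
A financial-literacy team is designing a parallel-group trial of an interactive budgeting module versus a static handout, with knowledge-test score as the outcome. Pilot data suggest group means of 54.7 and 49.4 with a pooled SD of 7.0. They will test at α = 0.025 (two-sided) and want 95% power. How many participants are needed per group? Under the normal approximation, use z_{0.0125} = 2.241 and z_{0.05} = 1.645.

n = 53 per group

Cohen's d = |M₁ − M₂| / SD_pooled = |54.7 − 49.4| / 7.0 = 5.3 / 7.0 = 0.757.
For two independent groups with equal n: n = 2·((z_{α/2} + z_β) / d)².
z_{α/2} + z_β = 2.241 + 1.645 = 3.886.
n = 2 × (3.886 / 0.757)² = 2 × 5.133² = 2 × 26.35 = 52.7.
Round up to the next whole participant.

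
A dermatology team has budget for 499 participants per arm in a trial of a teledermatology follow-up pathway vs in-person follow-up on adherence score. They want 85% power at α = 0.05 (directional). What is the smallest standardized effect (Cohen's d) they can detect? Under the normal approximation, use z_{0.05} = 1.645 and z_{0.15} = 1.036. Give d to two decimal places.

d_min ≈ 0.17

For two independent groups of n = 499 each: d_min = (z_{α} + z_β)·√(2/n).
z-sum = 1.645 + 1.036 = 2.681.
d_min = 2.681 × √(2/499) = 2.681 × 0.0633 = 0.170.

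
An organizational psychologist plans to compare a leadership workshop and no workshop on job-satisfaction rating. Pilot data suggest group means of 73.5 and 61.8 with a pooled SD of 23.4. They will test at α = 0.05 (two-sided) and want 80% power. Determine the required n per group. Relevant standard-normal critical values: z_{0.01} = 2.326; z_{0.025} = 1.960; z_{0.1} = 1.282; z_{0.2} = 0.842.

Cohen's d = |M₁ − M₂| / SD_pooled = |73.5 − 61.8| / 23.4 = 11.7 / 23.4 = 0.500.
For two independent groups with equal n: n = 2·((z_{α/2} + z_β) / d)².
z_{α/2} + z_β = 1.960 + 0.842 = 2.802.
n = 2 × (2.802 / 0.500)² = 2 × 5.604² = 2 × 31.40 = 62.8.
Round up to the next whole participant.

n = 63 per group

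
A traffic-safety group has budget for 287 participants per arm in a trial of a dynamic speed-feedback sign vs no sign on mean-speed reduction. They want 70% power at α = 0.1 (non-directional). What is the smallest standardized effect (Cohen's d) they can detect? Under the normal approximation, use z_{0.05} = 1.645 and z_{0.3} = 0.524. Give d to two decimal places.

d_min ≈ 0.18

For two independent groups of n = 287 each: d_min = (z_{α/2} + z_β)·√(2/n).
z-sum = 1.645 + 0.524 = 2.169.
d_min = 2.169 × √(2/287) = 2.169 × 0.0835 = 0.181.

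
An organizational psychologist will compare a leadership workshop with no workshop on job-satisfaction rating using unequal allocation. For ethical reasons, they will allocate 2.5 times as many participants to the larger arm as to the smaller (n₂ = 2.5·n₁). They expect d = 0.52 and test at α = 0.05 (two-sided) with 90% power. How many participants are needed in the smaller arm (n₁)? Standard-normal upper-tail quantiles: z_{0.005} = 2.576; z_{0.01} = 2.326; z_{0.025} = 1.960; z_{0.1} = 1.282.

n₁ = 55

With allocation ratio k = n₂/n₁ = 2.5, Var(x̄₁−x̄₂) = σ²(1/n₁ + 1/(k·n₁)) = σ²·(k+1)/(k·n₁).
So n₁ = (1 + 1/k)·((z_{α/2} + z_β)/d)² = 1.400 × (3.242/0.52)².
n₁ = 1.400 × 38.87 = 54.4.
Round up: n₁ = 55, giving n₂ = ⌈2.5 × 55⌉ = ⌈137.5⌉ = 138.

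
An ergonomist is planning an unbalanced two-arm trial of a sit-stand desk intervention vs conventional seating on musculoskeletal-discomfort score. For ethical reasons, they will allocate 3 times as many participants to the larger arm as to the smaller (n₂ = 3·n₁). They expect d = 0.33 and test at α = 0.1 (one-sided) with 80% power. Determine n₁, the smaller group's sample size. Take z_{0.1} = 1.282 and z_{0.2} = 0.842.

With allocation ratio k = n₂/n₁ = 3, Var(x̄₁−x̄₂) = σ²(1/n₁ + 1/(k·n₁)) = σ²·(k+1)/(k·n₁).
So n₁ = (1 + 1/k)·((z_{α} + z_β)/d)² = 1.333 × (2.124/0.33)².
n₁ = 1.333 × 41.43 = 55.2.
Round up: n₁ = 56, giving n₂ = 3 × 56 = 168.

n₁ = 56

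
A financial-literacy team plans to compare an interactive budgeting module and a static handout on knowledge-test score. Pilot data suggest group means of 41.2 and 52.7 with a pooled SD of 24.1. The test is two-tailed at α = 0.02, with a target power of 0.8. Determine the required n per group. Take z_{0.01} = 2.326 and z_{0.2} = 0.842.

Cohen's d = |M₁ − M₂| / SD_pooled = |41.2 − 52.7| / 24.1 = 11.5 / 24.1 = 0.477.
For two independent groups with equal n: n = 2·((z_{α/2} + z_β) / d)².
z_{α/2} + z_β = 2.326 + 0.842 = 3.168.
n = 2 × (3.168 / 0.477)² = 2 × 6.642² = 2 × 44.11 = 88.2.
Round up to the next whole participant.

n = 89 per group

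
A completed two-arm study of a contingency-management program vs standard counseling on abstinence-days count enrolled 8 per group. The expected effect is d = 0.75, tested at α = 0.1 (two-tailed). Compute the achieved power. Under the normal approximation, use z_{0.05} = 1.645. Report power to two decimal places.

For two equal groups, power = Φ(d·√(n/2) − z_{α/2}).
d·√(n/2) = 0.75 × √(8/2) = 0.75 × 2.000 = 1.500.
z_β = 1.500 − 1.645 = -0.145.
Power = Φ(-0.145) = 0.442.

power ≈ 0.44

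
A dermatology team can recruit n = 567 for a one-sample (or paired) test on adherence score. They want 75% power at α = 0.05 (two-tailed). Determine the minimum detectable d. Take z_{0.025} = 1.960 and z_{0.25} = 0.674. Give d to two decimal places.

For a single sample (or paired design) of n = 567: d_min = (z_{α/2} + z_β)/√n.
z-sum = 1.960 + 0.674 = 2.634.
d_min = 2.634 / √567 = 2.634 / 23.812 = 0.111.

d_min ≈ 0.11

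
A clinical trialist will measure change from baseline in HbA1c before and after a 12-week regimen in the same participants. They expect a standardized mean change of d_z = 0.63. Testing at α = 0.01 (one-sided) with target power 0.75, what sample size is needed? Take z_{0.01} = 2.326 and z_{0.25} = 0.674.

n = 23 pairs

For a paired (one-sample on differences) test: n = ((z_{α} + z_β) / d)².
z_{α} + z_β = 2.326 + 0.674 = 3.000.
n = (3.000 / 0.63)² = 4.762² = 22.68.
Round up.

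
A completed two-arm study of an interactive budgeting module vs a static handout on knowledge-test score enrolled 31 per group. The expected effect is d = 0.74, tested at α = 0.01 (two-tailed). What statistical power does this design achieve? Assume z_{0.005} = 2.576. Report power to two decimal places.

power ≈ 0.63

For two equal groups, power = Φ(d·√(n/2) − z_{α/2}).
d·√(n/2) = 0.74 × √(31/2) = 0.74 × 3.937 = 2.913.
z_β = 2.913 − 2.576 = 0.337.
Power = Φ(0.337) = 0.632.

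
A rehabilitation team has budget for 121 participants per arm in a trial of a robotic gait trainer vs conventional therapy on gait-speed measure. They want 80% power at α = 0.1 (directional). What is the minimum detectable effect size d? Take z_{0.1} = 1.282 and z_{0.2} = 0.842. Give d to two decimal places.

d_min ≈ 0.27

For two independent groups of n = 121 each: d_min = (z_{α} + z_β)·√(2/n).
z-sum = 1.282 + 0.842 = 2.124.
d_min = 2.124 × √(2/121) = 2.124 × 0.1286 = 0.273.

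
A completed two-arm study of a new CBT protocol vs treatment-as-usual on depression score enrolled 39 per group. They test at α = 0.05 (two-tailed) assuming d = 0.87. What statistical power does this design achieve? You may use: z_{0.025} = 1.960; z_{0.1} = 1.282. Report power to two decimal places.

power ≈ 0.97

For two equal groups, power = Φ(d·√(n/2) − z_{α/2}).
d·√(n/2) = 0.87 × √(39/2) = 0.87 × 4.416 = 3.842.
z_β = 3.842 − 1.960 = 1.882.
Power = Φ(1.882) = 0.970.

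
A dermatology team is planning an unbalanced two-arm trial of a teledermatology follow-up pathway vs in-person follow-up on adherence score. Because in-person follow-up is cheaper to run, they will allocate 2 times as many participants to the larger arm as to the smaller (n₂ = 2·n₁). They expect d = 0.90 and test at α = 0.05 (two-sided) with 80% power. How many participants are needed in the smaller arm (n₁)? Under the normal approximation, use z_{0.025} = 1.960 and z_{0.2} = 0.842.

With allocation ratio k = n₂/n₁ = 2, Var(x̄₁−x̄₂) = σ²(1/n₁ + 1/(k·n₁)) = σ²·(k+1)/(k·n₁).
So n₁ = (1 + 1/k)·((z_{α/2} + z_β)/d)² = 1.500 × (2.802/0.90)².
n₁ = 1.500 × 9.69 = 14.5.
Round up: n₁ = 15, giving n₂ = 2 × 15 = 30.

n₁ = 15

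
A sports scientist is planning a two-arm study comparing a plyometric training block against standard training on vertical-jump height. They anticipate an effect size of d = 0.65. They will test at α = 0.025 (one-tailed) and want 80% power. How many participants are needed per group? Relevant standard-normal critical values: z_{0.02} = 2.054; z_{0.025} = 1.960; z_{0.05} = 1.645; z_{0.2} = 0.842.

n = 38 per group

For two independent groups with equal n: n = 2·((z_{α} + z_β) / d)².
z_{α} + z_β = 1.960 + 0.842 = 2.802.
n = 2 × (2.802 / 0.65)² = 2 × 4.311² = 2 × 18.58 = 37.2.
Round up to the next whole participant.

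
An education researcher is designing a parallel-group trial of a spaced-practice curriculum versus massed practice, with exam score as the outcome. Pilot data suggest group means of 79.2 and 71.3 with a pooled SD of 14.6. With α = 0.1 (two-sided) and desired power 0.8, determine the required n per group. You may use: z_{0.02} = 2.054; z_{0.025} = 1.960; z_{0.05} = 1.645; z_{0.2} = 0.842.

n = 43 per group

Cohen's d = |M₁ − M₂| / SD_pooled = |79.2 − 71.3| / 14.6 = 7.9 / 14.6 = 0.541.
For two independent groups with equal n: n = 2·((z_{α/2} + z_β) / d)².
z_{α/2} + z_β = 1.645 + 0.842 = 2.487.
n = 2 × (2.487 / 0.541)² = 2 × 4.597² = 2 × 21.13 = 42.3.
Round up to the next whole participant.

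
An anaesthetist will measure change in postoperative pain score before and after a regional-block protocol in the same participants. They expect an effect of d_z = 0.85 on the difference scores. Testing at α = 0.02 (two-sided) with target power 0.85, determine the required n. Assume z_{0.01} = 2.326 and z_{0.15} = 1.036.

For a paired (one-sample on differences) test: n = ((z_{α/2} + z_β) / d)².
z_{α/2} + z_β = 2.326 + 1.036 = 3.362.
n = (3.362 / 0.85)² = 3.955² = 15.64.
Round up.

n = 16 pairs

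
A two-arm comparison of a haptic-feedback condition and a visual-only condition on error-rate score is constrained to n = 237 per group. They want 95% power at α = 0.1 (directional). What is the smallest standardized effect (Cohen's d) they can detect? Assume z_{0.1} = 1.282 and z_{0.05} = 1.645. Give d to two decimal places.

For two independent groups of n = 237 each: d_min = (z_{α} + z_β)·√(2/n).
z-sum = 1.282 + 1.645 = 2.927.
d_min = 2.927 × √(2/237) = 2.927 × 0.0919 = 0.269.

d_min ≈ 0.27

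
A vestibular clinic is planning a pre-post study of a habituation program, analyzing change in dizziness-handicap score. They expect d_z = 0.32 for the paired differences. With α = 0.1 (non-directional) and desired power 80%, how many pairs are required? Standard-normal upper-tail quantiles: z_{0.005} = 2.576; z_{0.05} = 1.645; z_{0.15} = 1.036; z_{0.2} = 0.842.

For a paired (one-sample on differences) test: n = ((z_{α/2} + z_β) / d)².
z_{α/2} + z_β = 1.645 + 0.842 = 2.487.
n = (2.487 / 0.32)² = 7.772² = 60.40.
Round up.

n = 61 pairs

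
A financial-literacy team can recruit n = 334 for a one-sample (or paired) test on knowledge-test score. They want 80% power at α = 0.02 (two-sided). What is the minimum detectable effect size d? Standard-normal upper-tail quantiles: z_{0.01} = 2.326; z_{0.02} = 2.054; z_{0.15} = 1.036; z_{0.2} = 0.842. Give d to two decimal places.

d_min ≈ 0.17

For a single sample (or paired design) of n = 334: d_min = (z_{α/2} + z_β)/√n.
z-sum = 2.326 + 0.842 = 3.168.
d_min = 3.168 / √334 = 3.168 / 18.276 = 0.173.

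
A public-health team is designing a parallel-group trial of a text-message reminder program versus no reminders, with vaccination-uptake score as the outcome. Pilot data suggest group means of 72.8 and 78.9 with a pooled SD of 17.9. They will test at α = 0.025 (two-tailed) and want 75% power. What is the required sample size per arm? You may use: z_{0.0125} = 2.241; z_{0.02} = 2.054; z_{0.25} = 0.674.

Cohen's d = |M₁ − M₂| / SD_pooled = |72.8 − 78.9| / 17.9 = 6.1 / 17.9 = 0.341.
For two independent groups with equal n: n = 2·((z_{α/2} + z_β) / d)².
z_{α/2} + z_β = 2.241 + 0.674 = 2.915.
n = 2 × (2.915 / 0.341)² = 2 × 8.548² = 2 × 73.07 = 146.1.
Round up to the next whole participant.

n = 147 per group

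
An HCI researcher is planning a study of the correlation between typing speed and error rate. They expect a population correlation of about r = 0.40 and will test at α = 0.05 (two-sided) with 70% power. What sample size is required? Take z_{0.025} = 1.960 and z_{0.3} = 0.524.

n = 38

Fisher's z: C = ½·ln((1+r)/(1−r)) = ½·ln(2.3333) = 0.4236.
n = ((z_{α/2} + z_β)/C)² + 3.
(1.960 + 0.524) / 0.4236 = 2.484 / 0.4236 = 5.864.
n = 5.864² + 3 = 34.39 + 3 = 37.4.
Round up.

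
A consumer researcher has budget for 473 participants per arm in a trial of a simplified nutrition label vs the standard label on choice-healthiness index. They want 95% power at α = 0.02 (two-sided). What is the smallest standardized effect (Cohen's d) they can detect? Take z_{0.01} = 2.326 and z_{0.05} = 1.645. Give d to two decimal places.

d_min ≈ 0.26

For two independent groups of n = 473 each: d_min = (z_{α/2} + z_β)·√(2/n).
z-sum = 2.326 + 1.645 = 3.971.
d_min = 3.971 × √(2/473) = 3.971 × 0.0650 = 0.258.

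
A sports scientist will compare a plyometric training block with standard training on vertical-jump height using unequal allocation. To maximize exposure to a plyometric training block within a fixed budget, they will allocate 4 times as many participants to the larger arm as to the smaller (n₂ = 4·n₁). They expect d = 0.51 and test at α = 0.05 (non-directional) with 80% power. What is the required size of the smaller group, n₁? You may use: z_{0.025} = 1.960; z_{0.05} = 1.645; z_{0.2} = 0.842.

n₁ = 38

With allocation ratio k = n₂/n₁ = 4, Var(x̄₁−x̄₂) = σ²(1/n₁ + 1/(k·n₁)) = σ²·(k+1)/(k·n₁).
So n₁ = (1 + 1/k)·((z_{α/2} + z_β)/d)² = 1.250 × (2.802/0.51)².
n₁ = 1.250 × 30.19 = 37.7.
Round up: n₁ = 38, giving n₂ = 4 × 38 = 152.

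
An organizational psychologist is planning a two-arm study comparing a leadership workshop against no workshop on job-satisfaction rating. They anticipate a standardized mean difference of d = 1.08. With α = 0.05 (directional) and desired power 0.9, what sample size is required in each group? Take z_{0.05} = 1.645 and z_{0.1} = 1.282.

For two independent groups with equal n: n = 2·((z_{α} + z_β) / d)².
z_{α} + z_β = 1.645 + 1.282 = 2.927.
n = 2 × (2.927 / 1.08)² = 2 × 2.710² = 2 × 7.35 = 14.7.
Round up to the next whole participant.

n = 15 per group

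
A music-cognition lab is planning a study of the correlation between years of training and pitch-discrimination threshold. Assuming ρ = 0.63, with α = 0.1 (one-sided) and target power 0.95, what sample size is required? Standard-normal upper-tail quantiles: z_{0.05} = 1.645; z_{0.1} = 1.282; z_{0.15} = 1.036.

n = 19

Fisher's z: C = ½·ln((1+r)/(1−r)) = ½·ln(4.4054) = 0.7414.
n = ((z_{α} + z_β)/C)² + 3.
(1.282 + 1.645) / 0.7414 = 2.927 / 0.7414 = 3.948.
n = 3.948² + 3 = 15.59 + 3 = 18.6.
Round up.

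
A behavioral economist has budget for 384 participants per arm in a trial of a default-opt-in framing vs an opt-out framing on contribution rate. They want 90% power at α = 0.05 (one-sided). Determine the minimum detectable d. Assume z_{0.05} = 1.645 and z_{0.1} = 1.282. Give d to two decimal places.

For two independent groups of n = 384 each: d_min = (z_{α} + z_β)·√(2/n).
z-sum = 1.645 + 1.282 = 2.927.
d_min = 2.927 × √(2/384) = 2.927 × 0.0722 = 0.211.

d_min ≈ 0.21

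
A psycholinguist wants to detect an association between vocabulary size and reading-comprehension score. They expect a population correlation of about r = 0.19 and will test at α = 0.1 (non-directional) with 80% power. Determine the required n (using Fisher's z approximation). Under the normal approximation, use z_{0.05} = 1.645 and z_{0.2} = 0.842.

n = 171

Fisher's z: C = ½·ln((1+r)/(1−r)) = ½·ln(1.4691) = 0.1923.
n = ((z_{α/2} + z_β)/C)² + 3.
(1.645 + 0.842) / 0.1923 = 2.487 / 0.1923 = 12.933.
n = 12.933² + 3 = 167.26 + 3 = 170.3.
Round up.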